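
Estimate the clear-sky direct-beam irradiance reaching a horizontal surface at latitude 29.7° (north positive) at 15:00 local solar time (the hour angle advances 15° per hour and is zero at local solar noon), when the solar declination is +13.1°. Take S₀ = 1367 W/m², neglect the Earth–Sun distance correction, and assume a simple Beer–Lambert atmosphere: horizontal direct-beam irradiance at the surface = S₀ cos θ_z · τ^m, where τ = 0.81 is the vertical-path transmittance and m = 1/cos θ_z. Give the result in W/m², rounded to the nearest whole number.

722 W/m²

Hour angle H = 15° × (15 − 12) = 45.00°.
With φ = 29.7°, δ = 13.1°, H = 45.00°: sin φ sin δ = 0.1123, cos φ cos δ cos H = 0.5982, so cos θ_z = 0.7105.
Air mass m = 1/cos θ_z = 1/0.7105 = 1.407; τ^m = 0.81^1.407 = 0.7434.
Surface direct beam = 1367 × 0.7105 × 0.7434 = 722.03 W/m².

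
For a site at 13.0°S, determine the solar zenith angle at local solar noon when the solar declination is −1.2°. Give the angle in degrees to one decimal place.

11.8°

At local solar noon the hour angle is zero, so the zenith angle is |φ − δ| = |-13.0° − (-1.2°)| = 11.8°.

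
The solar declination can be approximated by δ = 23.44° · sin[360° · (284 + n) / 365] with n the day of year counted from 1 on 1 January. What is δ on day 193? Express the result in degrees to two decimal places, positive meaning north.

360 × (284 + 193) / 365 = 470.466°; sin(470.466°) = 0.9369.
δ = 23.44 × 0.9369 = 21.961° ≈ +21.96°.

+21.96°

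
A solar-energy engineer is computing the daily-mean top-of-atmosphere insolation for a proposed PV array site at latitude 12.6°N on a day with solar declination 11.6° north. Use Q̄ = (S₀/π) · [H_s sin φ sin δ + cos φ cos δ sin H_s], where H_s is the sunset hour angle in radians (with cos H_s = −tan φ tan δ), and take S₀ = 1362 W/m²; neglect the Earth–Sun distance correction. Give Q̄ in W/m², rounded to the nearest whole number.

The sunset hour angle satisfies cos H_s = −tan φ tan δ = -0.0459, giving H_s = 92.63°. In radians, H_s = 1.6167.
H_s sin φ sin δ = 1.6167 × 0.2181 × 0.2011 = 0.0709.
cos φ cos δ sin H_s = 0.9759 × 0.9796 × 0.9989 = 0.9549.
Q̄ = (1362/π) × (0.0709 + 0.9549) = 433.54 × 1.0258 = 444.73 W/m².

445 W/m²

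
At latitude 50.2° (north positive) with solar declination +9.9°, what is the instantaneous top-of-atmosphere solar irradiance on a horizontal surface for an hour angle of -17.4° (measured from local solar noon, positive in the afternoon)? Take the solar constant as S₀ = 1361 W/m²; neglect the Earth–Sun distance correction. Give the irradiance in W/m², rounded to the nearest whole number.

cos θ_z = sin(50.2°) sin(9.9°) + cos(50.2°) cos(9.9°) cos(-17.40°) = 0.1321 + 0.6017 = 0.7338.
Top-of-atmosphere irradiance = S₀ cos θ_z = 1361 × 0.7338 = 998.70 W/m².

999 W/m²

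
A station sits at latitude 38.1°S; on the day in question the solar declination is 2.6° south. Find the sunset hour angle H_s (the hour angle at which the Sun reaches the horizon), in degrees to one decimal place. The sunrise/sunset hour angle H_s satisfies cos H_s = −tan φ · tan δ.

cos H_s = −tan(-38.1°) · tan(-2.6°) = -0.0356, so H_s = arccos(-0.0356) = 92.04°.

92.0°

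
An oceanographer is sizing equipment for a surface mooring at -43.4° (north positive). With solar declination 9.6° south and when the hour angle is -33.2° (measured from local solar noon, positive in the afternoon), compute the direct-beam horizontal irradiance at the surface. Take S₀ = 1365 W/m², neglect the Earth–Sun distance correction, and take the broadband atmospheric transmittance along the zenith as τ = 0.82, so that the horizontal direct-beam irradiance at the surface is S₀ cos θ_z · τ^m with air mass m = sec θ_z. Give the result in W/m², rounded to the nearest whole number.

cos θ_z = sin φ sin δ + cos φ cos δ cos H = (-0.6871)(-0.1668) + (0.7266)(0.9860)(0.8368) = 0.7141.
Air mass m = 1/cos θ_z = 1/0.7141 = 1.400; τ^m = 0.82^1.400 = 0.7574.
Surface direct beam = 1365 × 0.7141 × 0.7574 = 738.27 W/m².

738 W/m²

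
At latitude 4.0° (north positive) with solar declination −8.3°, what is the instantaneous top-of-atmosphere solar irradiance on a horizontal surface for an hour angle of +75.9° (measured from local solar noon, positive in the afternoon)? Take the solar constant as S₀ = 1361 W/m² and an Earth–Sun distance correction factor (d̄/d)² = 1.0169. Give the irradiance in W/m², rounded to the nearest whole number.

319 W/m²

cos θ_z = sin(4.0°) sin(-8.3°) + cos(4.0°) cos(-8.3°) cos(75.90°) = -0.0101 + 0.2405 = 0.2304.
Top-of-atmosphere irradiance = S₀ (d̄/d)² cos θ_z = 1361 × 1.0169 × 0.2304 = 318.87 W/m².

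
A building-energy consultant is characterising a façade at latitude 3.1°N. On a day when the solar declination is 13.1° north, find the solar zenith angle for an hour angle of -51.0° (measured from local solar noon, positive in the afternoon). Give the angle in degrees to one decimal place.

With φ = 3.1°, δ = 13.1°, H = -51.00°: sin φ sin δ = 0.0123, cos φ cos δ cos H = 0.6120, so cos θ_z = 0.6243.
θ_z = arccos(0.6243) = 51.37°.

51.4°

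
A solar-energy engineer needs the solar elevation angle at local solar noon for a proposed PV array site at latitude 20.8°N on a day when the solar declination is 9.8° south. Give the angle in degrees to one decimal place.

At local solar noon the hour angle is zero, so the elevation is 90° − |φ − δ| = 90° − |20.8° − (-9.8°)| = 90° − 30.6° = 59.4°.

59.4°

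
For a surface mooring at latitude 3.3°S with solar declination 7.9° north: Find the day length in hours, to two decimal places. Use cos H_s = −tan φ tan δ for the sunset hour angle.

11.94 hours

−tan φ tan δ = −(-0.0577)(0.1388) = 0.0080; H_s = arccos(0.0080) = 89.54°.
Day length = 2 H_s / 15° h⁻¹ = 179.08° / 15 = 11.939 h.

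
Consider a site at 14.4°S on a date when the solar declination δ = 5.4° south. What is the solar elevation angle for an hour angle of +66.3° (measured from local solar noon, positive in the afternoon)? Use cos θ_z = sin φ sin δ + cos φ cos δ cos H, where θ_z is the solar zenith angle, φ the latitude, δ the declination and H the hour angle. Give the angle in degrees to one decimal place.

24.3°

cos θ_z = sin(-14.4°) sin(-5.4°) + cos(-14.4°) cos(-5.4°) cos(66.30°) = 0.0234 + 0.3876 = 0.4110.
θ_z = arccos(0.4110) = 65.73°, so the elevation is 90° − 65.73° = 24.27°.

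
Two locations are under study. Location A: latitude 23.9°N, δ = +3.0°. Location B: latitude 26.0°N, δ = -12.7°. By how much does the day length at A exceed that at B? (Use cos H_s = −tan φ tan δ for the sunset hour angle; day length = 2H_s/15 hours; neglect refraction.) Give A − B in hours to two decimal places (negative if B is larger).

A: H_s = arccos(−tan 23.9° · tan 3.0°) = 91.33°, so 2H_s/15 = 12.1773 h.
B: H_s = arccos(−tan 26.0° · tan -12.7°) = 83.69°, so 2H_s/15 = 11.1587 h.
A − B = 12.1773 − 11.1587 = 1.0186 h.

+1.02 h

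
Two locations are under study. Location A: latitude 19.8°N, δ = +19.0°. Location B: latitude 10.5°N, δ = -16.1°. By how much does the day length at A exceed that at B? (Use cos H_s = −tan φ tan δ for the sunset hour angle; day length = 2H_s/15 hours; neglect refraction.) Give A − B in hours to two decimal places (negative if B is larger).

+1.36 h

A: H_s = arccos(−tan 19.8° · tan 19.0°) = 97.12°, so 2H_s/15 = 12.9493 h.
B: H_s = arccos(−tan 10.5° · tan -16.1°) = 86.93°, so 2H_s/15 = 11.5907 h.
A − B = 12.9493 − 11.5907 = 1.3586 h.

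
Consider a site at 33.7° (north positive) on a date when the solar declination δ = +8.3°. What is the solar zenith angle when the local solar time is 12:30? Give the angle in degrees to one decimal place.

Hour angle H = 15° × (12.5 − 12) = 7.50°.
cos θ_z = sin φ sin δ + cos φ cos δ cos H = (0.5548)(0.1444) + (0.8320)(0.9895)(0.9914) = 0.8963.
θ_z = arccos(0.8963) = 26.32°.

26.3°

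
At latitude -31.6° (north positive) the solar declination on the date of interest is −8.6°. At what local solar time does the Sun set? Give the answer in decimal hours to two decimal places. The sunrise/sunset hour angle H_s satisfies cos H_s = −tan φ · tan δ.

18.36 h

cos H_s = −tan(-31.6°) · tan(-8.6°) = -0.0930, so H_s = arccos(-0.0930) = 95.34°.
Sunset is at 12 + H_s/15 = 12 + 6.356 = 18.356 h local solar time.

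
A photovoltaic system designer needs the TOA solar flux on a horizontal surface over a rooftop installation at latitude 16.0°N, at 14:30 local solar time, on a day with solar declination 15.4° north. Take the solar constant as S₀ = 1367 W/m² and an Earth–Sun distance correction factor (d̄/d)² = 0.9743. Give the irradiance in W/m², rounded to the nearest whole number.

1077 W/m²

Hour angle H = 15° × (14.5 − 12) = 37.50°.
cos θ_z = sin φ sin δ + cos φ cos δ cos H = (0.2756)(0.2656) + (0.9613)(0.9641)(0.7934) = 0.8085.
Top-of-atmosphere irradiance = S₀ (d̄/d)² cos θ_z = 1367 × 0.9743 × 0.8085 = 1076.82 W/m².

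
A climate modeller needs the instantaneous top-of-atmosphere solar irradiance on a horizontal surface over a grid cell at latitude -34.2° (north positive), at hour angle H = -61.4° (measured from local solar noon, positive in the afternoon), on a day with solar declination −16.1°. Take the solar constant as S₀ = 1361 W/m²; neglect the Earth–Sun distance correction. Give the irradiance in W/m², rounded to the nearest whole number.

730 W/m²

cos θ_z = sin(-34.2°) sin(-16.1°) + cos(-34.2°) cos(-16.1°) cos(-61.40°) = 0.1559 + 0.3804 = 0.5363.
Top-of-atmosphere irradiance = S₀ cos θ_z = 1361 × 0.5363 = 729.90 W/m².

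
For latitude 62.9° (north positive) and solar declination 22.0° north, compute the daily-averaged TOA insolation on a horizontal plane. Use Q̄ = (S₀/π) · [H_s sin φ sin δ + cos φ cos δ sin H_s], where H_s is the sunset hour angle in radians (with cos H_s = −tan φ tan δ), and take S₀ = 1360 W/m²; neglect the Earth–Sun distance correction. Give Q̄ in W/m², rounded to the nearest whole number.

−tan φ tan δ = −(1.9542)(0.4040) = -0.7895; H_s = arccos(-0.7895) = 142.14°. In radians, H_s = 2.4808.
H_s sin φ sin δ = 2.4808 × 0.8902 × 0.3746 = 0.8273.
cos φ cos δ sin H_s = 0.4555 × 0.9272 × 0.6137 = 0.2592.
Q̄ = (1360/π) × (0.8273 + 0.2592) = 432.90 × 1.0865 = 470.35 W/m².

470 W/m²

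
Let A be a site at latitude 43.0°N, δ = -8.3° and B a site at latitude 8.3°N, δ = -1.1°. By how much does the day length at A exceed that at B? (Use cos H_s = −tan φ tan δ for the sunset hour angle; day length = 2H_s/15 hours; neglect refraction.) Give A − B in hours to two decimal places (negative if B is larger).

A: H_s = arccos(−tan 43.0° · tan -8.3°) = 82.18°, so 2H_s/15 = 10.9573 h.
B: H_s = arccos(−tan 8.3° · tan -1.1°) = 89.84°, so 2H_s/15 = 11.9787 h.
A − B = 10.9573 − 11.9787 = -1.0214 h.

-1.02 h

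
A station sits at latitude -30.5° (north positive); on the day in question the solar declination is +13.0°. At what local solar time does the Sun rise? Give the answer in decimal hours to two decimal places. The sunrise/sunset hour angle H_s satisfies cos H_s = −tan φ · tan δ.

cos H_s = −tan(-30.5°) · tan(13.0°) = 0.1360, so H_s = arccos(0.1360) = 82.18°.
Sunrise is at 12 − H_s/15 = 12 − 5.479 = 6.521 h local solar time.

6.52 h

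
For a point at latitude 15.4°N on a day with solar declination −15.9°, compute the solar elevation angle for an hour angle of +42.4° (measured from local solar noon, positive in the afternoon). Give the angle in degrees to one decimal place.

37.7°

cos θ_z = sin φ sin δ + cos φ cos δ cos H = (0.2656)(-0.2740) + (0.9641)(0.9617)(0.7385) = 0.6119.
θ_z = arccos(0.6119) = 52.27°, so the elevation is 90° − 52.27° = 37.73°.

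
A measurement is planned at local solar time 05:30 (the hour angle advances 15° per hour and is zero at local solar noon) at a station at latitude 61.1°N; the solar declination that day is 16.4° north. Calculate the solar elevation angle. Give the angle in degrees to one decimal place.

Hour angle H = 15° × (5.5 − 12) = -97.50°.
cos θ_z = sin(61.1°) sin(16.4°) + cos(61.1°) cos(16.4°) cos(-97.50°) = 0.2472 + -0.0605 = 0.1867.
θ_z = arccos(0.1867) = 79.24°, so the elevation is 90° − 79.24° = 10.76°.

10.8°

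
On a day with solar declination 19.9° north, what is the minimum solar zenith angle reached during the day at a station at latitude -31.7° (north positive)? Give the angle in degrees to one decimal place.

51.6°

At local solar noon the hour angle is zero, so the zenith angle is |φ − δ| = |-31.7° − (19.9°)| = 51.6°.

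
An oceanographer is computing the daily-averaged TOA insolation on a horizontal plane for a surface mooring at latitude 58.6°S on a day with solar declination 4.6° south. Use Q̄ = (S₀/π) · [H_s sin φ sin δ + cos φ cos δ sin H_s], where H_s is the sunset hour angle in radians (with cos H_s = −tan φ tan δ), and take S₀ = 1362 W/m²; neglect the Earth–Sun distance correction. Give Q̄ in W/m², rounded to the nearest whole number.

The sunset hour angle satisfies cos H_s = −tan φ tan δ = -0.1318, giving H_s = 97.57°. In radians, H_s = 1.7029.
H_s sin φ sin δ = 1.7029 × -0.8536 × -0.0802 = 0.1166.
cos φ cos δ sin H_s = 0.5210 × 0.9968 × 0.9913 = 0.5148.
Q̄ = (1362/π) × (0.1166 + 0.5148) = 433.54 × 0.6314 = 273.74 W/m².

274 W/m²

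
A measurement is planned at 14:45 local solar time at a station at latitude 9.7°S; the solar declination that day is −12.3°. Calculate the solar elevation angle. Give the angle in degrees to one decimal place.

Hour angle H = 15° × (14.75 − 12) = 41.25°.
cos θ_z = sin φ sin δ + cos φ cos δ cos H = (-0.1685)(-0.2130) + (0.9857)(0.9770)(0.7518) = 0.7599.
θ_z = arccos(0.7599) = 40.54°, so the elevation is 90° − 40.54° = 49.46°.

49.5°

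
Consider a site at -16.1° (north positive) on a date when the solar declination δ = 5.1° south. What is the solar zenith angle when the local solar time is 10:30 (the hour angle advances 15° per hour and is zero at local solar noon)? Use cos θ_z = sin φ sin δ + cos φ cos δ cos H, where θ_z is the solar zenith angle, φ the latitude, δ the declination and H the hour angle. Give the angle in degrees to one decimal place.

24.7°

Hour angle H = 15° × (10.5 − 12) = -22.50°.
cos θ_z = sin φ sin δ + cos φ cos δ cos H = (-0.2773)(-0.0889) + (0.9608)(0.9960)(0.9239) = 0.9088.
θ_z = arccos(0.9088) = 24.66°.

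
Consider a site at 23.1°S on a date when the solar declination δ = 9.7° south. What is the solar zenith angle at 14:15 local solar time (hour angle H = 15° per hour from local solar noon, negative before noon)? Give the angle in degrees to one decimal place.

Hour angle H = 15° × (14.25 − 12) = 33.75°.
With φ = -23.1°, δ = -9.7°, H = 33.75°: sin φ sin δ = 0.0661, cos φ cos δ cos H = 0.7539, so cos θ_z = 0.8200.
θ_z = arccos(0.8200) = 34.92°.

34.9°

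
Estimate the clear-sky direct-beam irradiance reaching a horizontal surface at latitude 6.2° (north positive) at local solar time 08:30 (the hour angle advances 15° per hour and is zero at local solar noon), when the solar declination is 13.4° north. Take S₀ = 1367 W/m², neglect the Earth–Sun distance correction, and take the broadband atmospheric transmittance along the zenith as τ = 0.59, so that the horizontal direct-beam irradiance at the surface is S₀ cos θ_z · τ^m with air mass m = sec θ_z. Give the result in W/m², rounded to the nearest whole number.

355 W/m²

Hour angle H = 15° × (8.5 − 12) = -52.50°.
cos θ_z = sin(6.2°) sin(13.4°) + cos(6.2°) cos(13.4°) cos(-52.50°) = 0.0250 + 0.5887 = 0.6137.
Air mass m = 1/cos θ_z = 1/0.6137 = 1.629; τ^m = 0.59^1.629 = 0.4234.
Surface direct beam = 1367 × 0.6137 × 0.4234 = 355.20 W/m².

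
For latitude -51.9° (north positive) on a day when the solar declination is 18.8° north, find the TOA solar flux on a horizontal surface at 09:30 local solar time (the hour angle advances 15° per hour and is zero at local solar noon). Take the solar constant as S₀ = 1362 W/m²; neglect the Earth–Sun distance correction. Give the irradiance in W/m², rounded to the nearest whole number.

286 W/m²

Hour angle H = 15° × (9.5 − 12) = -37.50°.
cos θ_z = sin(-51.9°) sin(18.8°) + cos(-51.9°) cos(18.8°) cos(-37.50°) = -0.2536 + 0.4634 = 0.2098.
Top-of-atmosphere irradiance = S₀ cos θ_z = 1362 × 0.2098 = 285.75 W/m².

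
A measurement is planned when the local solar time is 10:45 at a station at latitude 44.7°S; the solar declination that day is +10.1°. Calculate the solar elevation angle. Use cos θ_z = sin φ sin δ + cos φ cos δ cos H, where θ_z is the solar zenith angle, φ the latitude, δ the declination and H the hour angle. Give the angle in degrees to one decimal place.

32.6°

Hour angle H = 15° × (10.75 − 12) = -18.75°.
cos θ_z = sin(-44.7°) sin(10.1°) + cos(-44.7°) cos(10.1°) cos(-18.75°) = -0.1234 + 0.6626 = 0.5392.
θ_z = arccos(0.5392) = 57.37°, so the elevation is 90° − 57.37° = 32.63°.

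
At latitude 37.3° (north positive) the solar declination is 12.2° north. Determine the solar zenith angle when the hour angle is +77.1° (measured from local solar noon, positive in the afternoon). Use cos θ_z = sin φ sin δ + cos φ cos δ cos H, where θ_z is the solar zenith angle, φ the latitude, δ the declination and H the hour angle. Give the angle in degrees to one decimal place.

cos θ_z = sin(37.3°) sin(12.2°) + cos(37.3°) cos(12.2°) cos(77.10°) = 0.1281 + 0.1736 = 0.3017.
θ_z = arccos(0.3017) = 72.44°.

72.4°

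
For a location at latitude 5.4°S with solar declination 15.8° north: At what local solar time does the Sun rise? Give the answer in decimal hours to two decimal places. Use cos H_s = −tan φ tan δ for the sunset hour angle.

6.10 h

−tan φ tan δ = −(-0.0945)(0.2830) = 0.0267; H_s = arccos(0.0267) = 88.47°.
Sunrise is at 12 − H_s/15 = 12 − 5.898 = 6.102 h local solar time.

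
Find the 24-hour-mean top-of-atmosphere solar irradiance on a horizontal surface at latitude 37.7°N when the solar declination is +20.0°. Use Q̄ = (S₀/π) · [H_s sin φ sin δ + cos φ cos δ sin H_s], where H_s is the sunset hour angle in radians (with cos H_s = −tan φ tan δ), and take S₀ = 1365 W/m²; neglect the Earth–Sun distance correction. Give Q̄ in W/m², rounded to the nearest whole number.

The sunset hour angle satisfies cos H_s = −tan φ tan δ = -0.2813, giving H_s = 106.34°. In radians, H_s = 1.8560.
H_s sin φ sin δ = 1.8560 × 0.6115 × 0.3420 = 0.3882.
cos φ cos δ sin H_s = 0.7912 × 0.9397 × 0.9596 = 0.7135.
Q̄ = (1365/π) × (0.3882 + 0.7135) = 434.49 × 1.1017 = 478.68 W/m².

479 W/m²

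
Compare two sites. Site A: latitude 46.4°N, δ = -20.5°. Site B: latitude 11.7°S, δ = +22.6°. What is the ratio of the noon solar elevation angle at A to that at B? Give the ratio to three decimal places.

A: 90° − |46.4 − (-20.5)| = 23.10°.
B: 90° − |-11.7 − (22.6)| = 55.70°.
Ratio A/B = 23.1000 / 55.7000 = 0.4147.

0.415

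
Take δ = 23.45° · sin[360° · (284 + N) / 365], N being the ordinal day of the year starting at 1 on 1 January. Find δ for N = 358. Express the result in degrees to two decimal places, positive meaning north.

-23.41°

360 × (284 + 358) / 365 = 633.205°; sin(633.205°) = -0.9984.
δ = 23.45 × -0.9984 = -23.412° ≈ -23.41°.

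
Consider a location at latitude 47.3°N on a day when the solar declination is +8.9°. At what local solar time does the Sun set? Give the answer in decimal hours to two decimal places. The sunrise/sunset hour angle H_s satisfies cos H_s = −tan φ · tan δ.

cos H_s = −tan(47.3°) · tan(8.9°) = -0.1697, so H_s = arccos(-0.1697) = 99.77°.
Sunset is at 12 + H_s/15 = 12 + 6.651 = 18.651 h local solar time.

18.65 h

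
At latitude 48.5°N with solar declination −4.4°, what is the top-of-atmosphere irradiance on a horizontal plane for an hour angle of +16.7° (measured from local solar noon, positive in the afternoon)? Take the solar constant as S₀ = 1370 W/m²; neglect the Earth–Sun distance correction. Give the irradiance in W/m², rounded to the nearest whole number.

788 W/m²

cos θ_z = sin φ sin δ + cos φ cos δ cos H = (0.7490)(-0.0767) + (0.6626)(0.9971)(0.9578) = 0.5753.
Top-of-atmosphere irradiance = S₀ cos θ_z = 1370 × 0.5753 = 788.16 W/m².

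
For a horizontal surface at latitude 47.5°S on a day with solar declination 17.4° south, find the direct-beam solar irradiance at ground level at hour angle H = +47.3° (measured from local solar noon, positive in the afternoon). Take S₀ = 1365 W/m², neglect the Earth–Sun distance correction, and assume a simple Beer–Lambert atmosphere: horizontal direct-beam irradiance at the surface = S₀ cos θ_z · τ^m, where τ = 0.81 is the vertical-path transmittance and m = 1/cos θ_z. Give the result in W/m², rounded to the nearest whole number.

cos θ_z = sin φ sin δ + cos φ cos δ cos H = (-0.7373)(-0.2990) + (0.6756)(0.9542)(0.6782) = 0.6577.
Air mass m = 1/cos θ_z = 1/0.6577 = 1.520; τ^m = 0.81^1.520 = 0.7259.
Surface direct beam = 1365 × 0.6577 × 0.7259 = 651.68 W/m².

652 W/m²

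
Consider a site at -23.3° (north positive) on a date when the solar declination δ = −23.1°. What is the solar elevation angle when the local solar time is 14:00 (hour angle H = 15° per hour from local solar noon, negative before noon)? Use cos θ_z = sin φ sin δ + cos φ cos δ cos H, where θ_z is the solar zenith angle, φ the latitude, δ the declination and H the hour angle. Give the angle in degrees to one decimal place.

62.5°

Hour angle H = 15° × (14 − 12) = 30.00°.
With φ = -23.3°, δ = -23.1°, H = 30.00°: sin φ sin δ = 0.1552, cos φ cos δ cos H = 0.7316, so cos θ_z = 0.8868.
θ_z = arccos(0.8868) = 27.53°, so the elevation is 90° − 27.53° = 62.47°.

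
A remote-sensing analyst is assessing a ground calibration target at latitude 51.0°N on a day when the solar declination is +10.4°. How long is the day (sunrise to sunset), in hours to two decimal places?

13.75 hours

The sunset hour angle satisfies cos H_s = −tan φ tan δ = -0.2266, giving H_s = 103.10°.
Day length = 2 H_s / 15° h⁻¹ = 206.20° / 15 = 13.747 h.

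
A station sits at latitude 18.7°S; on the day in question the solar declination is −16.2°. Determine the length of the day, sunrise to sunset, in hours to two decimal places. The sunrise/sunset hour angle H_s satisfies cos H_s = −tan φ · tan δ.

12.75 hours

cos H_s = −tan(-18.7°) · tan(-16.2°) = -0.0983, so H_s = arccos(-0.0983) = 95.64°.
Day length = 2 H_s / 15° h⁻¹ = 191.28° / 15 = 12.752 h.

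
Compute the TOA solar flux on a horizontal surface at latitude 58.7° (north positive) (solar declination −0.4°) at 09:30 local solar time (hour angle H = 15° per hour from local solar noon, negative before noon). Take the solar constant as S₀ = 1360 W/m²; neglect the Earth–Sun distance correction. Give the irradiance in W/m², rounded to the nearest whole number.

552 W/m²

Hour angle H = 15° × (9.5 − 12) = -37.50°.
cos θ_z = sin(58.7°) sin(-0.4°) + cos(58.7°) cos(-0.4°) cos(-37.50°) = -0.0060 + 0.4122 = 0.4062.
Top-of-atmosphere irradiance = S₀ cos θ_z = 1360 × 0.4062 = 552.43 W/m².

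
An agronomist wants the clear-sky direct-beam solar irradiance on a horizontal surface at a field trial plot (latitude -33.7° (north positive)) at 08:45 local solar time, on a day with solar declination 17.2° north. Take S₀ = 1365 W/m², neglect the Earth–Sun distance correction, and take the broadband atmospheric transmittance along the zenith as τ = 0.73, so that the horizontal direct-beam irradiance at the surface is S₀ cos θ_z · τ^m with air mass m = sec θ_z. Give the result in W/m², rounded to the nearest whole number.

Hour angle H = 15° × (8.75 − 12) = -48.75°.
cos θ_z = sin(-33.7°) sin(17.2°) + cos(-33.7°) cos(17.2°) cos(-48.75°) = -0.1641 + 0.5240 = 0.3599.
Air mass m = 1/cos θ_z = 1/0.3599 = 2.779; τ^m = 0.73^2.779 = 0.4170.
Surface direct beam = 1365 × 0.3599 × 0.4170 = 204.86 W/m².

205 W/m²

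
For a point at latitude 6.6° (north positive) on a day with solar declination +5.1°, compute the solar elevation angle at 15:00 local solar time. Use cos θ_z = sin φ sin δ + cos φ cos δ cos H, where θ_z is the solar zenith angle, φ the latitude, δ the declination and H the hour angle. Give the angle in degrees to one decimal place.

45.2°

Hour angle H = 15° × (15 − 12) = 45.00°.
With φ = 6.6°, δ = 5.1°, H = 45.00°: sin φ sin δ = 0.0102, cos φ cos δ cos H = 0.6996, so cos θ_z = 0.7098.
θ_z = arccos(0.7098) = 44.78°, so the elevation is 90° − 44.78° = 45.22°.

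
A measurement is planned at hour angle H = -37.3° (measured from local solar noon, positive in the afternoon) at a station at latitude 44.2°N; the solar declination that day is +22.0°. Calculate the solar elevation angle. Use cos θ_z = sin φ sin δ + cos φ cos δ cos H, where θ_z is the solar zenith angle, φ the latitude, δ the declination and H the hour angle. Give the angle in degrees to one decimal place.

52.2°

With φ = 44.2°, δ = 22.0°, H = -37.30°: sin φ sin δ = 0.2612, cos φ cos δ cos H = 0.5288, so cos θ_z = 0.7900.
θ_z = arccos(0.7900) = 37.81°, so the elevation is 90° − 37.81° = 52.19°.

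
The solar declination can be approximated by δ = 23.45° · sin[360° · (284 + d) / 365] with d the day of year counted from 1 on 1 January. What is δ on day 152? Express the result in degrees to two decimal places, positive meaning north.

+22.04°

360 × (284 + 152) / 365 = 430.027°; sin(430.027°) = 0.9399.
δ = 23.45 × 0.9399 = 22.041° ≈ +22.04°.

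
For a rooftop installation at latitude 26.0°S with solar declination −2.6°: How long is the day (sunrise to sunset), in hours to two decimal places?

−tan φ tan δ = −(-0.4877)(-0.0454) = -0.0221; H_s = arccos(-0.0221) = 91.27°.
Day length = 2 H_s / 15° h⁻¹ = 182.54° / 15 = 12.169 h.

12.17 hours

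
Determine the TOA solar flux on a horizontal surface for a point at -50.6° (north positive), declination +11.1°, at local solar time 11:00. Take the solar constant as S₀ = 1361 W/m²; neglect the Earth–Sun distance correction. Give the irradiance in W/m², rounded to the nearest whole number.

616 W/m²

Hour angle H = 15° × (11 − 12) = -15.00°.
With φ = -50.6°, δ = 11.1°, H = -15.00°: sin φ sin δ = -0.1488, cos φ cos δ cos H = 0.6016, so cos θ_z = 0.4528.
Top-of-atmosphere irradiance = S₀ cos θ_z = 1361 × 0.4528 = 616.26 W/m².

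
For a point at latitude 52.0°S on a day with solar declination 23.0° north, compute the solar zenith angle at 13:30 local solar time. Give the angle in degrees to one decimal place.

77.5°

Hour angle H = 15° × (13.5 − 12) = 22.50°.
cos θ_z = sin(-52.0°) sin(23.0°) + cos(-52.0°) cos(23.0°) cos(22.50°) = -0.3079 + 0.5236 = 0.2157.
θ_z = arccos(0.2157) = 77.54°.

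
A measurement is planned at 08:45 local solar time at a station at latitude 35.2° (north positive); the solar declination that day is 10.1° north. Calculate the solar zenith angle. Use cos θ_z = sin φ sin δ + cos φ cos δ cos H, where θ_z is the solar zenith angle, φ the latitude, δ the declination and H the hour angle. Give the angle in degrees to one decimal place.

Hour angle H = 15° × (8.75 − 12) = -48.75°.
With φ = 35.2°, δ = 10.1°, H = -48.75°: sin φ sin δ = 0.1011, cos φ cos δ cos H = 0.5304, so cos θ_z = 0.6315.
θ_z = arccos(0.6315) = 50.84°.

50.8°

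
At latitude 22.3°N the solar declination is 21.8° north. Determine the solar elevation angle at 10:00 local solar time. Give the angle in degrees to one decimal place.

Hour angle H = 15° × (10 − 12) = -30.00°.
cos θ_z = sin(22.3°) sin(21.8°) + cos(22.3°) cos(21.8°) cos(-30.00°) = 0.1409 + 0.7440 = 0.8849.
θ_z = arccos(0.8849) = 27.76°, so the elevation is 90° − 27.76° = 62.24°.

62.2°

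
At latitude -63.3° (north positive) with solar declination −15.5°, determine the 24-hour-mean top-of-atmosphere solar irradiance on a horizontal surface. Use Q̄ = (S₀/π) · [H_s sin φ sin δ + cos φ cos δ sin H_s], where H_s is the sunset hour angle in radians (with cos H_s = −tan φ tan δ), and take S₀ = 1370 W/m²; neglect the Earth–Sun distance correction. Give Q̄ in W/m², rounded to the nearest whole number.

382 W/m²

−tan φ tan δ = −(-1.9883)(-0.2773) = -0.5514; H_s = arccos(-0.5514) = 123.46°. In radians, H_s = 2.1548.
H_s sin φ sin δ = 2.1548 × -0.8934 × -0.2672 = 0.5144.
cos φ cos δ sin H_s = 0.4493 × 0.9636 × 0.8343 = 0.3612.
Q̄ = (1370/π) × (0.5144 + 0.3612) = 436.08 × 0.8756 = 381.83 W/m².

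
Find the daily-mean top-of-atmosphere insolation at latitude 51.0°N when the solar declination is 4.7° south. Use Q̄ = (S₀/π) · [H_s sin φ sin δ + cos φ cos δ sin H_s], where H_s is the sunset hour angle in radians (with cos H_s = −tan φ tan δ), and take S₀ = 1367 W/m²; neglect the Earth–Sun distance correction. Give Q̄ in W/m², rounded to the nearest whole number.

−tan φ tan δ = −(1.2349)(-0.0822) = 0.1015; H_s = arccos(0.1015) = 84.17°. In radians, H_s = 1.4690.
H_s sin φ sin δ = 1.4690 × 0.7771 × -0.0819 = -0.0935.
cos φ cos δ sin H_s = 0.6293 × 0.9966 × 0.9948 = 0.6239.
Q̄ = (1367/π) × (-0.0935 + 0.6239) = 435.13 × 0.5304 = 230.79 W/m².

231 W/m²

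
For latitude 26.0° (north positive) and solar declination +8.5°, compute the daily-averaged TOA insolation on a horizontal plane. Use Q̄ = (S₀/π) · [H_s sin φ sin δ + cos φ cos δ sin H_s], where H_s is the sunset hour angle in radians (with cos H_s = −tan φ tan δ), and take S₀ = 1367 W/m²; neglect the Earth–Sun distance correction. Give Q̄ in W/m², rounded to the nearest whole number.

432 W/m²

cos H_s = −tan(26.0°) · tan(8.5°) = -0.0729, so H_s = arccos(-0.0729) = 94.18°. In radians, H_s = 1.6438.
H_s sin φ sin δ = 1.6438 × 0.4384 × 0.1478 = 0.1065.
cos φ cos δ sin H_s = 0.8988 × 0.9890 × 0.9973 = 0.8865.
Q̄ = (1367/π) × (0.1065 + 0.8865) = 435.13 × 0.9930 = 432.08 W/m².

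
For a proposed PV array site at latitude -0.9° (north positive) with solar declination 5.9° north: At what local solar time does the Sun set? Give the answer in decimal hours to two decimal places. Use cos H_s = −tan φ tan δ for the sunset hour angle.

The sunset hour angle satisfies cos H_s = −tan φ tan δ = 0.0016, giving H_s = 89.91°.
Sunset is at 12 + H_s/15 = 12 + 5.994 = 17.994 h local solar time.

17.99 h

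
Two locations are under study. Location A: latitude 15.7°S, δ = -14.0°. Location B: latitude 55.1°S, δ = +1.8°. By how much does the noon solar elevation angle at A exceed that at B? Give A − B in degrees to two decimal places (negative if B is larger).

A: 90° − |-15.7 − (-14.0)| = 88.30°.
B: 90° − |-55.1 − (1.8)| = 33.10°.
A − B = 88.30 − 33.10 = 55.20°.

+55.20°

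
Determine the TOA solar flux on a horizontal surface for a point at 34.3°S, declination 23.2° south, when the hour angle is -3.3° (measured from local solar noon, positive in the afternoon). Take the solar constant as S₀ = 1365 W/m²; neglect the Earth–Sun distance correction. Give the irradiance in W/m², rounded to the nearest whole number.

1338 W/m²

With φ = -34.3°, δ = -23.2°, H = -3.30°: sin φ sin δ = 0.2220, cos φ cos δ cos H = 0.7580, so cos θ_z = 0.9800.
Top-of-atmosphere irradiance = S₀ cos θ_z = 1365 × 0.9800 = 1337.70 W/m².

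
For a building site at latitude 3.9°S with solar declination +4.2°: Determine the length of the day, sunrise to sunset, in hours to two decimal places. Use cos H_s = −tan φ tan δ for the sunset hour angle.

The sunset hour angle satisfies cos H_s = −tan φ tan δ = 0.0050, giving H_s = 89.71°.
Day length = 2 H_s / 15° h⁻¹ = 179.42° / 15 = 11.961 h.

11.96 hours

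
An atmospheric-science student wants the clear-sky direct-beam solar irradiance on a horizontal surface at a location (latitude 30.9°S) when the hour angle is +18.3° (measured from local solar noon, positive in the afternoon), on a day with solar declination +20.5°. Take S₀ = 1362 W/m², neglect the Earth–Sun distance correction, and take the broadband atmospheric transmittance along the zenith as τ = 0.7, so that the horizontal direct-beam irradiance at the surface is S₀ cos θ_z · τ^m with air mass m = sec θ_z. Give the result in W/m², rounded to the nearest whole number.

cos θ_z = sin(-30.9°) sin(20.5°) + cos(-30.9°) cos(20.5°) cos(18.30°) = -0.1798 + 0.7631 = 0.5833.
Air mass m = 1/cos θ_z = 1/0.5833 = 1.714; τ^m = 0.7^1.714 = 0.5426.
Surface direct beam = 1362 × 0.5833 × 0.5426 = 431.07 W/m².

431 W/m²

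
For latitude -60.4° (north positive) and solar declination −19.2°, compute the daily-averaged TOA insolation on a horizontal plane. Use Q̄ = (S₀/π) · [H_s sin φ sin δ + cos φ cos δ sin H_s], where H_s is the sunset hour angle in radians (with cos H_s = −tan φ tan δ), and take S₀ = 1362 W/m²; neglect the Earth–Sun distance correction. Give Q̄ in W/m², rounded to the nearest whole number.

436 W/m²

cos H_s = −tan(-60.4°) · tan(-19.2°) = -0.6130, so H_s = arccos(-0.6130) = 127.81°. In radians, H_s = 2.2307.
H_s sin φ sin δ = 2.2307 × -0.8695 × -0.3289 = 0.6379.
cos φ cos δ sin H_s = 0.4939 × 0.9444 × 0.7901 = 0.3685.
Q̄ = (1362/π) × (0.6379 + 0.3685) = 433.54 × 1.0064 = 436.31 W/m².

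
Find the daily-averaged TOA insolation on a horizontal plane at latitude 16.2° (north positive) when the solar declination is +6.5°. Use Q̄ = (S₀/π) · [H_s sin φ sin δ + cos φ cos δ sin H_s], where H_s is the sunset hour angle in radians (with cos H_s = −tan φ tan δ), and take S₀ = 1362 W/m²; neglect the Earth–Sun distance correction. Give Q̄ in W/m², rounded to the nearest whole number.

435 W/m²

The sunset hour angle satisfies cos H_s = −tan φ tan δ = -0.0331, giving H_s = 91.90°. In radians, H_s = 1.6040.
H_s sin φ sin δ = 1.6040 × 0.2790 × 0.1132 = 0.0507.
cos φ cos δ sin H_s = 0.9603 × 0.9936 × 0.9994 = 0.9536.
Q̄ = (1362/π) × (0.0507 + 0.9536) = 433.54 × 1.0043 = 435.40 W/m².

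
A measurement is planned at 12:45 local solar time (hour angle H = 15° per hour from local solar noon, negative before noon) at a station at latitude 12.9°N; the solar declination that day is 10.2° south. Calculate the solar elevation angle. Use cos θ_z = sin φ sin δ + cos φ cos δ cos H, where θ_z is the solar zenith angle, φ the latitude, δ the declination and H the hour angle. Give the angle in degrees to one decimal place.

64.3°

Hour angle H = 15° × (12.75 − 12) = 11.25°.
cos θ_z = sin(12.9°) sin(-10.2°) + cos(12.9°) cos(-10.2°) cos(11.25°) = -0.0395 + 0.9409 = 0.9014.
θ_z = arccos(0.9014) = 25.66°, so the elevation is 90° − 25.66° = 64.34°.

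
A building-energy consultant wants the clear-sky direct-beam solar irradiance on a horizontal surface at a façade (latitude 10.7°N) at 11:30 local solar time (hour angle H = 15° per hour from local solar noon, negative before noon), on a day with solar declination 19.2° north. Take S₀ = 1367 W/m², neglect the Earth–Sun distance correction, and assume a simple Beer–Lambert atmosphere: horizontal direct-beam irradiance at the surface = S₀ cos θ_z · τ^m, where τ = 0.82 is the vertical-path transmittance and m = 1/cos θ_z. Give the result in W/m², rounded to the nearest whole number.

Hour angle H = 15° × (11.5 − 12) = -7.50°.
cos θ_z = sin(10.7°) sin(19.2°) + cos(10.7°) cos(19.2°) cos(-7.50°) = 0.0611 + 0.9200 = 0.9811.
Air mass m = 1/cos θ_z = 1/0.9811 = 1.019; τ^m = 0.82^1.019 = 0.8169.
Surface direct beam = 1367 × 0.9811 × 0.8169 = 1095.60 W/m².

1096 W/m²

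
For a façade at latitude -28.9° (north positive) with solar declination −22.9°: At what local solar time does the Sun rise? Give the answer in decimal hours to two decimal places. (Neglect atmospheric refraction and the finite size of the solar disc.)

5.10 h

The sunset hour angle satisfies cos H_s = −tan φ tan δ = -0.2332, giving H_s = 103.49°.
Sunrise is at 12 − H_s/15 = 12 − 6.899 = 5.101 h local solar time.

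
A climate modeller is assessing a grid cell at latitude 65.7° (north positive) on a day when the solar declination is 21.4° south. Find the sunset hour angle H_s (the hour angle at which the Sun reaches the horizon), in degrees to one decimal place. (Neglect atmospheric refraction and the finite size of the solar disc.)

29.8°

−tan φ tan δ = −(2.2148)(-0.3919) = 0.8680; H_s = arccos(0.8680) = 29.77°.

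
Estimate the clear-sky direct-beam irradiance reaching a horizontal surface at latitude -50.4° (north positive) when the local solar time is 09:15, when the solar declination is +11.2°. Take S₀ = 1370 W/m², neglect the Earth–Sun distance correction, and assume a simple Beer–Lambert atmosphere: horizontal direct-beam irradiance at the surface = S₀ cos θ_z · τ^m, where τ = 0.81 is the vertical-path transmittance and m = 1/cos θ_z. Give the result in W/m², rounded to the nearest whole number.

227 W/m²

Hour angle H = 15° × (9.25 − 12) = -41.25°.
With φ = -50.4°, δ = 11.2°, H = -41.25°: sin φ sin δ = -0.1497, cos φ cos δ cos H = 0.4701, so cos θ_z = 0.3204.
Air mass m = 1/cos θ_z = 1/0.3204 = 3.121; τ^m = 0.81^3.121 = 0.5181.
Surface direct beam = 1370 × 0.3204 × 0.5181 = 227.42 W/m².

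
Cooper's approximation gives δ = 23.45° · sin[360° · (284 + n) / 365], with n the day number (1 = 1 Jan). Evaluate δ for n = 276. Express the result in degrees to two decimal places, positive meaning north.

-5.01°

360 × (284 + 276) / 365 = 552.329°; sin(552.329°) = -0.2135.
δ = 23.45 × -0.2135 = -5.007° ≈ -5.01°.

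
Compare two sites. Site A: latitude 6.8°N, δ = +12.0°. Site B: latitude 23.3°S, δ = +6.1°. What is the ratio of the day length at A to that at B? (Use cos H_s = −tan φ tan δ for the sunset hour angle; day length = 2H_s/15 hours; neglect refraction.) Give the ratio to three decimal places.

1.047

A: H_s = arccos(−tan 6.8° · tan 12.0°) = 91.45°, so 2H_s/15 = 12.1933 h.
B: H_s = arccos(−tan -23.3° · tan 6.1°) = 87.36°, so 2H_s/15 = 11.6480 h.
Ratio A/B = 12.1933 / 11.6480 = 1.0468.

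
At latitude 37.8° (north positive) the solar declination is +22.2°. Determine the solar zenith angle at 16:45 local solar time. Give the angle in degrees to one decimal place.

Hour angle H = 15° × (16.75 − 12) = 71.25°.
With φ = 37.8°, δ = 22.2°, H = 71.25°: sin φ sin δ = 0.2316, cos φ cos δ cos H = 0.2352, so cos θ_z = 0.4668.
θ_z = arccos(0.4668) = 62.17°.

62.2°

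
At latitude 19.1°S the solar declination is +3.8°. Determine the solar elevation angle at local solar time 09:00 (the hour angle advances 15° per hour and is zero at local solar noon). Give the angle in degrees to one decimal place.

Hour angle H = 15° × (9 − 12) = -45.00°.
cos θ_z = sin(-19.1°) sin(3.8°) + cos(-19.1°) cos(3.8°) cos(-45.00°) = -0.0217 + 0.6667 = 0.6450.
θ_z = arccos(0.6450) = 49.83°, so the elevation is 90° − 49.83° = 40.17°.

40.2°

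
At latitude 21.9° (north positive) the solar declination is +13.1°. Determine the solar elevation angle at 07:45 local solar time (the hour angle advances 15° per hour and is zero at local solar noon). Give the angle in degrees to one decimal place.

29.0°

Hour angle H = 15° × (7.75 − 12) = -63.75°.
cos θ_z = sin(21.9°) sin(13.1°) + cos(21.9°) cos(13.1°) cos(-63.75°) = 0.0845 + 0.3997 = 0.4842.
θ_z = arccos(0.4842) = 61.04°, so the elevation is 90° − 61.04° = 28.96°.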